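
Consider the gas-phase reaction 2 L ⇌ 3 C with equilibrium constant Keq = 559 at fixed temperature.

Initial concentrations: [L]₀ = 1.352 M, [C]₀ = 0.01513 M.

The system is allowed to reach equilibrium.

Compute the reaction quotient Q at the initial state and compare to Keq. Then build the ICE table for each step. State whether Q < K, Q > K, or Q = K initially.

Q₀ = 1.8948e-06 vs Keq = 559 ⇒ Q<K, forward
Step 1:
                   L          C
  Initial      1.352    0.01513
  Change      -1.243      1.865
  Equil        0.109       1.88
  solve Keq expr → x = 0.6215; check Q = 559

Q₀ = 1.8948e-06; Q < K (proceeds forward)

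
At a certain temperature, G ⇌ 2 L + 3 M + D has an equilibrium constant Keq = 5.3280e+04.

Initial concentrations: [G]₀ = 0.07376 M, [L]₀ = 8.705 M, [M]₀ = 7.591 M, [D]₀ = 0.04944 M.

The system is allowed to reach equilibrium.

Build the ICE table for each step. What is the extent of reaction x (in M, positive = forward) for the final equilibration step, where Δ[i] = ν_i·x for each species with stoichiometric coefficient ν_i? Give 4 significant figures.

Q₀ = 2.2217e+04 vs Keq = 5.3280e+04 ⇒ Q<K, forward
Step 1:
                  G         L         M         D
  init      0.07376     8.705     7.591   0.04944
  Δ         -0.0253    0.0506   0.07589    0.0253
  eq        0.04846     8.756     7.667   0.07474
  solve Keq expr → x = 0.0253; check Q = 5.3280e+04

x = 0.0253 M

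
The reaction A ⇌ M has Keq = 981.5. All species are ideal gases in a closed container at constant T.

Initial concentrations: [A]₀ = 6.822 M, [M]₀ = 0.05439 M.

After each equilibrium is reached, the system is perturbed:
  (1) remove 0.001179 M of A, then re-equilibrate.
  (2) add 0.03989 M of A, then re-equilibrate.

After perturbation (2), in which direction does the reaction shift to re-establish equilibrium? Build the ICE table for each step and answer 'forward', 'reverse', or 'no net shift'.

Direction: forward

Q₀ = 0.007973 vs Keq = 981.5 ⇒ Q<K, forward
Step 1:
                    A           M
  Initial       6.822     0.05439
  Change       -6.815       6.815
  Equil      0.006999       6.869
  solve Keq expr → x = 6.815; check Q = 981.5
Then remove 0.001179 M of A.
Step 2:
                    A           M
  Initial     0.00582       6.869
  Change     0.001178   -0.001178
  Equil      0.006998       6.868
  solve Keq expr → x = -0.001178; check Q = 981.5
Then add 0.03989 M of A.
Step 3:
                    A           M
  Initial     0.04689       6.868
  Change     -0.03985     0.03985
  Equil      0.007038       6.908
  solve Keq expr → x = 0.03985; check Q = 981.5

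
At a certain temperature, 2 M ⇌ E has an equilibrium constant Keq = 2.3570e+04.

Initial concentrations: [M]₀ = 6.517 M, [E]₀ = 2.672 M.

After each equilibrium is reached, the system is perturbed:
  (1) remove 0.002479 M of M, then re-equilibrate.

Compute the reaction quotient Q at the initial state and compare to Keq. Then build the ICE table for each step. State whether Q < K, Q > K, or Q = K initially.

Q₀ = 0.06291 vs Keq = 2.3570e+04 ⇒ Q<K, forward
Step 1:
                  M         E
  init        6.517     2.672
  Δ          -6.501     3.251
  eq        0.01585     5.923
  solve Keq expr → x = 3.251; check Q = 2.3570e+04
Then remove 0.002479 M of M.
Step 2:
                  M         E
  init      0.01337     5.923
  Δ        0.002477 -0.001239
  eq        0.01585     5.921
  solve Keq expr → x = -0.001239; check Q = 2.3570e+04

Q₀ = 0.06291; Q < K (proceeds forward)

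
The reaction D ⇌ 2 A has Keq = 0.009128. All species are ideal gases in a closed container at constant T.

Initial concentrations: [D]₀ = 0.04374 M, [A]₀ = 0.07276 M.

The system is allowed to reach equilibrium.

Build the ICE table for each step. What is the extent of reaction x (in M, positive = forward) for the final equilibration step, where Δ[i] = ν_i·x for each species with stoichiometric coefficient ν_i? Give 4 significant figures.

Q₀ = 0.121 vs Keq = 0.009128 ⇒ Q>K, reverse
Step 1:
                   D          A
  init       0.04374    0.07276
  Δ          0.02395    -0.0479
  eq         0.06769    0.02486
  solve Keq expr → x = -0.02395; check Q = 0.009128

x = -0.02395 M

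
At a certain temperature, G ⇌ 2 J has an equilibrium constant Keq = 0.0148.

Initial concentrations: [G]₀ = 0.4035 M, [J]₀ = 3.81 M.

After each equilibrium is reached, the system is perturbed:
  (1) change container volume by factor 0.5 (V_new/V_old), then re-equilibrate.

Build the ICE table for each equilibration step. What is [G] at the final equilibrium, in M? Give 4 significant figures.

[G]_eq = 4.488 M

Q₀ = 35.98 vs Keq = 0.0148 ⇒ Q>K, reverse
Step 1:
                    G           J
  init         0.4035        3.81
  Δ             1.814      -3.629
  eq            2.218      0.1812
  solve Keq expr → x = -1.814; check Q = 0.0148
Then change container volume by factor 0.5 (V_new/V_old).
Step 2:
                    G           J
  init          4.436      0.3624
  Δ           0.05231     -0.1046
  eq            4.488      0.2577
  solve Keq expr → x = -0.05231; check Q = 0.0148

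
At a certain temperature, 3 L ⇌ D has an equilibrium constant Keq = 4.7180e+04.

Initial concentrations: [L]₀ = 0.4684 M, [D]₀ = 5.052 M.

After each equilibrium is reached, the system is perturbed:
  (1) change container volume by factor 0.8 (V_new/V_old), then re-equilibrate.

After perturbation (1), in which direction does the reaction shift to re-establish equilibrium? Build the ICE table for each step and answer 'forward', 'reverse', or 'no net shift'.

Q₀ = 49.16 vs Keq = 4.7180e+04 ⇒ Q<K, forward
Step 1:
                   L          D
  Initial     0.4684      5.052
  Change     -0.4205     0.1402
  Equil      0.04792      5.192
  solve Keq expr → x = 0.1402; check Q = 4.7180e+04
Then change container volume by factor 0.8 (V_new/V_old).
Step 2:
                   L          D
  Initial     0.0599       6.49
  Change   -0.008273   0.002758
  Equil      0.05163      6.493
  solve Keq expr → x = 0.002758; check Q = 4.7180e+04

Direction: forward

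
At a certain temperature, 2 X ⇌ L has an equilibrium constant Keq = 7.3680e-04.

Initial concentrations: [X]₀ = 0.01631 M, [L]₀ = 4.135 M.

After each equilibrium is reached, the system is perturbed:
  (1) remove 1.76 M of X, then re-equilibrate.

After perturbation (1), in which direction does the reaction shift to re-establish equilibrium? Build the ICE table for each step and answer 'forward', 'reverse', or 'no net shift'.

Q₀ = 1.5544e+04 vs Keq = 7.3680e-04 ⇒ Q>K, reverse
Step 1:
                  X         L
  Initial   0.01631     4.135
  Change      8.171    -4.086
  Equil       8.188   0.04939
  solve Keq expr → x = -4.086; check Q = 7.3680e-04
Then remove 1.76 M of X.
Step 2:
                  X         L
  Initial     6.428   0.04939
  Change     0.0372   -0.0186
  Equil       6.465   0.03079
  solve Keq expr → x = -0.0186; check Q = 7.3680e-04

Direction: reverse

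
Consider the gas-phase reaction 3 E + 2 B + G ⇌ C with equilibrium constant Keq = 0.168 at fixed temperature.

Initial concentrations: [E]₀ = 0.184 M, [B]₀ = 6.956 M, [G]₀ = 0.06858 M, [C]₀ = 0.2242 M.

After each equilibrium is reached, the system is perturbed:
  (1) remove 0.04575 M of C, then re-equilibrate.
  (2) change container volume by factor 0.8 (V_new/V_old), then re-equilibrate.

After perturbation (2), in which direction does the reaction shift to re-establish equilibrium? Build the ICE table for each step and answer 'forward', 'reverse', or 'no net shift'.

Direction: forward

Q₀ = 10.85 vs Keq = 0.168 ⇒ Q>K, reverse
Step 1:
                    E           B           G           C
  Initial       0.184       6.956     0.06858      0.2242
  Change       0.2749      0.1833     0.09163    -0.09163
  Equil        0.4589       7.139      0.1602      0.1326
  solve Keq expr → x = -0.09163; check Q = 0.168
Then remove 0.04575 M of C.
Step 2:
                    E           B           G           C
  Initial      0.4589       7.139      0.1602     0.08682
  Change     -0.03322    -0.02214    -0.01107     0.01107
  Equil        0.4257       7.117      0.1491     0.09789
  solve Keq expr → x = 0.01107; check Q = 0.168
Then change container volume by factor 0.8 (V_new/V_old).
Step 3:
                    E           B           G           C
  Initial      0.5321       8.896      0.1864      0.1224
  Change      -0.1033    -0.06889    -0.03445     0.03445
  Equil        0.4288       8.828       0.152      0.1568
  solve Keq expr → x = 0.03445; check Q = 0.168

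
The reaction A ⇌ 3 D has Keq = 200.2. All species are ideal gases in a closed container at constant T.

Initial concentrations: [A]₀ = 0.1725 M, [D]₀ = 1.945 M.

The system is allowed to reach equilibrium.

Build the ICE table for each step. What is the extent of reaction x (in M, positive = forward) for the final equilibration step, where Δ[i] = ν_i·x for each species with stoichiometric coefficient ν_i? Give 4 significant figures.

Q₀ = 42.65 vs Keq = 200.2 ⇒ Q<K, forward
Step 1:
                    A           D
  init         0.1725       1.945
  Δ            -0.113       0.339
  eq          0.05951       2.284
  solve Keq expr → x = 0.113; check Q = 200.2

x = 0.113 M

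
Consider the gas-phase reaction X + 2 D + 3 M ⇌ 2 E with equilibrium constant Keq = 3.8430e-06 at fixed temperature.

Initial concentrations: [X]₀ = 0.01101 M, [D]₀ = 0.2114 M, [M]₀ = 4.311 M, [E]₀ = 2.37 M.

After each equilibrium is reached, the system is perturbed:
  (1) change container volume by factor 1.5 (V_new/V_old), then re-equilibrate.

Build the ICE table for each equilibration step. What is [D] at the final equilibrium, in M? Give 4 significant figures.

[D]_eq = 1.686 M

Q₀ = 142.5 vs Keq = 3.8430e-06 ⇒ Q>K, reverse
Step 1:
                    X           D           M           E
  I           0.01101      0.2114       4.311        2.37
  C              1.13       2.259       3.389      -2.259
  E             1.141       2.471         7.7      0.1105
  solve Keq expr → x = -1.13; check Q = 3.8430e-06
Then change container volume by factor 1.5 (V_new/V_old).
Step 2:
                    X           D           M           E
  I            0.7605       1.647       5.133     0.07369
  C           0.01957     0.03915     0.05872    -0.03915
  E            0.7801       1.686       5.192     0.03454
  solve Keq expr → x = -0.01957; check Q = 3.8430e-06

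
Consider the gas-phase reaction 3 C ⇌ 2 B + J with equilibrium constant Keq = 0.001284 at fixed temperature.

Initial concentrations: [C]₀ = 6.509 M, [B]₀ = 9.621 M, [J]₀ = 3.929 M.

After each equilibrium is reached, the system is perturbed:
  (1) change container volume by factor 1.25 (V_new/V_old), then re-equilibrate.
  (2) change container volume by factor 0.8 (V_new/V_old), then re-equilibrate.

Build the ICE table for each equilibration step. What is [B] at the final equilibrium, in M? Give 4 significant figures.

[B]_eq = 3.014 M

Q₀ = 1.319 vs Keq = 0.001284 ⇒ Q>K, reverse
Step 1:
                  C         B         J
  I           6.509     9.621     3.929
  C            9.91    -6.607    -3.303
  E           16.42     3.014    0.6256
  solve Keq expr → x = -3.303; check Q = 0.001284
Then change container volume by factor 1.25 (V_new/V_old).
Step 2:
                  C         B         J
  I           13.14     2.411    0.5005
  C               0         0         0
  E           13.14     2.411    0.5005
  solve Keq expr → x = 0; check Q = 0.001284
Then change container volume by factor 0.8 (V_new/V_old).
Step 3:
                  C         B         J
  I           16.42     3.014    0.6256
  C               0         0         0
  E           16.42     3.014    0.6256
  solve Keq expr → x = 0; check Q = 0.001284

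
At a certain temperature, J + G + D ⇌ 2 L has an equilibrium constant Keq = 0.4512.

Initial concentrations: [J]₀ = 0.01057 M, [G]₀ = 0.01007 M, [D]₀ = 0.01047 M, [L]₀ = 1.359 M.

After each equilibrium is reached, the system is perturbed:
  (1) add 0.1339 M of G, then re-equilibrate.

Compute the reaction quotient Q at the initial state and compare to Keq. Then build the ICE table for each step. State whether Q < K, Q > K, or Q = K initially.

Q₀ = 1.6572e+06 vs Keq = 0.4512 ⇒ Q>K, reverse
Step 1:
                   J          G          D          L
  Initial    0.01057    0.01007    0.01047      1.359
  Change      0.5417     0.5417     0.5417     -1.083
  Equil       0.5523     0.5518     0.5522     0.2756
  solve Keq expr → x = -0.5417; check Q = 0.4512
Then add 0.1339 M of G.
Step 2:
                   J          G          D          L
  Initial     0.5523     0.6857     0.5522     0.2756
  Change    -0.01139   -0.01139   -0.01139    0.02278
  Equil       0.5409     0.6743     0.5408     0.2983
  solve Keq expr → x = 0.01139; check Q = 0.4512

Q₀ = 1.6572e+06; Q > K (proceeds reverse)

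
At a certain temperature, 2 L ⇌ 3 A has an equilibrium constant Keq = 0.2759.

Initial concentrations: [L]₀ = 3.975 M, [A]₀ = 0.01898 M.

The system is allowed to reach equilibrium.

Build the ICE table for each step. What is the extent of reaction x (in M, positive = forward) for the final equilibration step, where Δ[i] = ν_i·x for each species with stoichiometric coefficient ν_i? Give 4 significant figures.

Q₀ = 4.3273e-07 vs Keq = 0.2759 ⇒ Q<K, forward
Step 1:
                   L          A
  I            3.975    0.01898
  C          -0.9042      1.356
  E            3.071      1.375
  solve Keq expr → x = 0.4521; check Q = 0.2759

x = 0.4521 M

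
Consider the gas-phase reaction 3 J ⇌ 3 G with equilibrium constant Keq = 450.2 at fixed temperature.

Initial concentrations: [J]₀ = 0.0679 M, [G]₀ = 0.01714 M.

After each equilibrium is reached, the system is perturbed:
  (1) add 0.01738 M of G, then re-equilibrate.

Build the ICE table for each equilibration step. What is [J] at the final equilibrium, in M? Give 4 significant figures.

Q₀ = 0.01609 vs Keq = 450.2 ⇒ Q<K, forward
Step 1:
                    J           G
  init         0.0679     0.01714
  Δ          -0.05808     0.05808
  eq         0.009815     0.07522
  solve Keq expr → x = 0.01936; check Q = 450.2
Then add 0.01738 M of G.
Step 2:
                    J           G
  init       0.009815      0.0926
  Δ          0.002006   -0.002006
  eq          0.01182      0.0906
  solve Keq expr → x = -6.6865e-04; check Q = 450.2

[J]_eq = 0.01182 M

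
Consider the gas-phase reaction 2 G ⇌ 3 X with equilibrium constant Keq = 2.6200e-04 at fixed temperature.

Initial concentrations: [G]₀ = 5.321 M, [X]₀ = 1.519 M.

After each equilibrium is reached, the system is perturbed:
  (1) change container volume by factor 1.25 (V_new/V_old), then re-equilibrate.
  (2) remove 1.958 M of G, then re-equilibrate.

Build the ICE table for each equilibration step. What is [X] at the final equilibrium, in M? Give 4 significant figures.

[X]_eq = 0.1337 M

Q₀ = 0.1238 vs Keq = 2.6200e-04 ⇒ Q>K, reverse
Step 1:
                    G           X
  init          5.321       1.519
  Δ            0.8689      -1.303
  eq             6.19      0.2157
  solve Keq expr → x = -0.4344; check Q = 2.6200e-04
Then change container volume by factor 1.25 (V_new/V_old).
Step 2:
                    G           X
  init          4.952      0.1726
  Δ         -0.008738     0.01311
  eq            4.943      0.1857
  solve Keq expr → x = 0.004369; check Q = 2.6200e-04
Then remove 1.958 M of G.
Step 3:
                    G           X
  init          2.985      0.1857
  Δ           0.03466      -0.052
  eq             3.02      0.1337
  solve Keq expr → x = -0.01733; check Q = 2.6200e-04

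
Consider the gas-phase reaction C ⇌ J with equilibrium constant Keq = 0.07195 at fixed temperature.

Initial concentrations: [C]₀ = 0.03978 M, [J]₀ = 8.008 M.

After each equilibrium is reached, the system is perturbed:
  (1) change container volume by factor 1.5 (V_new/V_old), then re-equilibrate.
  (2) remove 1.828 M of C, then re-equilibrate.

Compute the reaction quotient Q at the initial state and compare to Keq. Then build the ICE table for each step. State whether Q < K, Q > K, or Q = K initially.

Q₀ = 201.3; Q > K (proceeds reverse)

Q₀ = 201.3 vs Keq = 0.07195 ⇒ Q>K, reverse
Step 1:
                    C           J
  init        0.03978       8.008
  Δ             7.468      -7.468
  eq            7.508      0.5402
  solve Keq expr → x = -7.468; check Q = 0.07195
Then change container volume by factor 1.5 (V_new/V_old).
Step 2:
                    C           J
  init          5.005      0.3601
  Δ                 0           0
  eq            5.005      0.3601
  solve Keq expr → x = 0; check Q = 0.07195
Then remove 1.828 M of C.
Step 3:
                    C           J
  init          3.177      0.3601
  Δ            0.1227     -0.1227
  eq              3.3      0.2374
  solve Keq expr → x = -0.1227; check Q = 0.07195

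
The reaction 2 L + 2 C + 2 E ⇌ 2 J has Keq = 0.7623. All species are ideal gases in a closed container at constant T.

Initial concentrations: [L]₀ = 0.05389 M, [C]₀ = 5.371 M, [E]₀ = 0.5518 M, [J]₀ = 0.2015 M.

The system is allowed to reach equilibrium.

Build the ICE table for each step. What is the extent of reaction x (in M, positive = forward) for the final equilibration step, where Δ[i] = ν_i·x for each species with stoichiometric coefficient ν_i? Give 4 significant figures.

Q₀ = 1.592 vs Keq = 0.7623 ⇒ Q>K, reverse
Step 1:
                   L          C          E          J
  Initial    0.05389      5.371     0.5518     0.2015
  Change     0.01572    0.01572    0.01572   -0.01572
  Equil      0.06961      5.387     0.5675     0.1858
  solve Keq expr → x = -0.007858; check Q = 0.7623

x = -0.007858 M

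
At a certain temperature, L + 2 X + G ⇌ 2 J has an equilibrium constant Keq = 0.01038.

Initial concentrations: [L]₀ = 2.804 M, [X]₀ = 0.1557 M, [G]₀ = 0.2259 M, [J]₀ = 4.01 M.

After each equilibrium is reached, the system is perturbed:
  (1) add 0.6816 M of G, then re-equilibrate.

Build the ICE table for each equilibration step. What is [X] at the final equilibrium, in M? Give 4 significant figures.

[X]_eq = 3.139 M

Q₀ = 1047 vs Keq = 0.01038 ⇒ Q>K, reverse
Step 1:
                  L         X         G         J
  init        2.804    0.1557    0.2259      4.01
  Δ           1.546     3.092     1.546    -3.092
  eq           4.35     3.247     1.772    0.9184
  solve Keq expr → x = -1.546; check Q = 0.01038
Then add 0.6816 M of G.
Step 2:
                  L         X         G         J
  init         4.35     3.247     2.453    0.9184
  Δ        -0.05413   -0.1083  -0.05413    0.1083
  eq          4.296     3.139     2.399     1.027
  solve Keq expr → x = 0.05413; check Q = 0.01038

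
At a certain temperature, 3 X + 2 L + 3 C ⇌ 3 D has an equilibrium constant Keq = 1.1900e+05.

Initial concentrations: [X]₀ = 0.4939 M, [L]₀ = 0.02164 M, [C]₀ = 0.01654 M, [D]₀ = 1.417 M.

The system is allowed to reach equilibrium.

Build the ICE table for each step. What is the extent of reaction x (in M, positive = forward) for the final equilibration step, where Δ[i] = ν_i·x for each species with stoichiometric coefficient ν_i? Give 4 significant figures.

Q₀ = 1.1145e+10 vs Keq = 1.1900e+05 ⇒ Q>K, reverse
Step 1:
                   X          L          C          D
  Initial     0.4939    0.02164    0.01654      1.417
  Change      0.1482     0.0988     0.1482    -0.1482
  Equil       0.6421     0.1204     0.1647      1.269
  solve Keq expr → x = -0.0494; check Q = 1.1900e+05

x = -0.0494 M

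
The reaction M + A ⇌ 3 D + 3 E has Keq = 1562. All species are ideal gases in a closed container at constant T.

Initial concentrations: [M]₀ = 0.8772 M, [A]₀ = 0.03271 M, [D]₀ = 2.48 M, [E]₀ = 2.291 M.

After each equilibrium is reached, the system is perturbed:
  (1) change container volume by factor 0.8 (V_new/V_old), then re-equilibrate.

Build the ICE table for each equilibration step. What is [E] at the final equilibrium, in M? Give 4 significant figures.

[E]_eq = 2.492 M

Q₀ = 6392 vs Keq = 1562 ⇒ Q>K, reverse
Step 1:
                   M          A          D          E
  Initial     0.8772    0.03271       2.48      2.291
  Change     0.05169    0.05169    -0.1551    -0.1551
  Equil       0.9289     0.0844      2.325      2.136
  solve Keq expr → x = -0.05169; check Q = 1562
Then change container volume by factor 0.8 (V_new/V_old).
Step 2:
                   M          A          D          E
  Initial      1.161     0.1055      2.906       2.67
  Change     0.05933    0.05933     -0.178     -0.178
  Equil         1.22     0.1648      2.728      2.492
  solve Keq expr → x = -0.05933; check Q = 1562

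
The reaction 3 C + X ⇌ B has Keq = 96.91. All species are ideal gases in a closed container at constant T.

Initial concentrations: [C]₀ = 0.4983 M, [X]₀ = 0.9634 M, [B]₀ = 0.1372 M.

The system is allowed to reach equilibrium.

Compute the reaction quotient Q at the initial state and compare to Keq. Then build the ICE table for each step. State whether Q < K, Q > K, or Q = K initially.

Q₀ = 1.151 vs Keq = 96.91 ⇒ Q<K, forward
Step 1:
                   C          X          B
  init        0.4983     0.9634     0.1372
  Δ          -0.3524    -0.1175     0.1175
  eq          0.1459     0.8459     0.2547
  solve Keq expr → x = 0.1175; check Q = 96.91

Q₀ = 1.151; Q < K (proceeds forward)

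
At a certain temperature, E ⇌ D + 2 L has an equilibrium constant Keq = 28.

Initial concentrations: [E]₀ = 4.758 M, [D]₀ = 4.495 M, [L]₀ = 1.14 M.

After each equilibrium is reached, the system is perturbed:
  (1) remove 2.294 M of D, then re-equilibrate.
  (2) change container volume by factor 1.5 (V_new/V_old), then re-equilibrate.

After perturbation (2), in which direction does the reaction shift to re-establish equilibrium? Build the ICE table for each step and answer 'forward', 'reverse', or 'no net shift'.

Direction: forward

Q₀ = 1.228 vs Keq = 28 ⇒ Q<K, forward
Step 1:
                  E         D         L
  init        4.758     4.495      1.14
  Δ          -1.418     1.418     2.837
  eq           3.34     5.913     3.977
  solve Keq expr → x = 1.418; check Q = 28
Then remove 2.294 M of D.
Step 2:
                  E         D         L
  init         3.34     3.619     3.977
  Δ         -0.3248    0.3248    0.6497
  eq          3.015     3.944     4.626
  solve Keq expr → x = 0.3248; check Q = 28
Then change container volume by factor 1.5 (V_new/V_old).
Step 3:
                  E         D         L
  init         2.01     2.629     3.084
  Δ          -0.393     0.393     0.786
  eq          1.617     3.022      3.87
  solve Keq expr → x = 0.393; check Q = 28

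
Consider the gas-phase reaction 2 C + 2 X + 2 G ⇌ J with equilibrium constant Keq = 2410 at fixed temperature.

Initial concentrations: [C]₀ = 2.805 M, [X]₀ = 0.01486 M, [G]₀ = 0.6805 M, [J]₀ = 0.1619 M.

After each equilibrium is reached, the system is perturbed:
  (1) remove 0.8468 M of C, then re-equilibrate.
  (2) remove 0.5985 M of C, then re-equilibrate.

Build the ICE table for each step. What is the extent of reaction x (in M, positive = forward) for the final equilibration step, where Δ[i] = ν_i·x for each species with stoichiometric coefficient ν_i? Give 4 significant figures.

x = -0.001358 M

Q₀ = 201.2 vs Keq = 2410 ⇒ Q<K, forward
Step 1:
                    C           X           G           J
  Initial       2.805     0.01486      0.6805      0.1619
  Change     -0.01041    -0.01041    -0.01041    0.005207
  Equil         2.795    0.004447      0.6701      0.1671
  solve Keq expr → x = 0.005207; check Q = 2410
Then remove 0.8468 M of C.
Step 2:
                    C           X           G           J
  Initial       1.948    0.004447      0.6701      0.1671
  Change     0.001891    0.001891    0.001891 -9.4554e-04
  Equil          1.95    0.006338       0.672      0.1662
  solve Keq expr → x = -9.4554e-04; check Q = 2410
Then remove 0.5985 M of C.
Step 3:
                    C           X           G           J
  Initial       1.351    0.006338       0.672      0.1662
  Change     0.002715    0.002715    0.002715   -0.001358
  Equil         1.354    0.009053      0.6747      0.1648
  solve Keq expr → x = -0.001358; check Q = 2410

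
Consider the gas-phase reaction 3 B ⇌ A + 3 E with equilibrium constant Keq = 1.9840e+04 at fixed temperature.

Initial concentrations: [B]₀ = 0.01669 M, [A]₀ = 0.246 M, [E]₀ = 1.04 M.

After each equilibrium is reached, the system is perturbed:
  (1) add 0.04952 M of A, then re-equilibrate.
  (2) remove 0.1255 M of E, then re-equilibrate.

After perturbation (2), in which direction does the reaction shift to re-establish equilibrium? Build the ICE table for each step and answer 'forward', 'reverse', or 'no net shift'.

Direction: forward

Q₀ = 5.9520e+04 vs Keq = 1.9840e+04 ⇒ Q>K, reverse
Step 1:
                  B         A         E
  init      0.01669     0.246      1.04
  Δ        0.007139  -0.00238 -0.007139
  eq        0.02383    0.2436     1.033
  solve Keq expr → x = -0.00238; check Q = 1.9840e+04
Then add 0.04952 M of A.
Step 2:
                  B         A         E
  init      0.02383    0.2931     1.033
  Δ        0.001466 -4.8866e-04 -0.001466
  eq        0.02529    0.2927     1.031
  solve Keq expr → x = -4.8866e-04; check Q = 1.9840e+04
Then remove 0.1255 M of E.
Step 3:
                  B         A         E
  init      0.02529    0.2927    0.9059
  Δ        -0.00298 9.9320e-04   0.00298
  eq        0.02232    0.2936    0.9089
  solve Keq expr → x = 9.9320e-04; check Q = 1.9840e+04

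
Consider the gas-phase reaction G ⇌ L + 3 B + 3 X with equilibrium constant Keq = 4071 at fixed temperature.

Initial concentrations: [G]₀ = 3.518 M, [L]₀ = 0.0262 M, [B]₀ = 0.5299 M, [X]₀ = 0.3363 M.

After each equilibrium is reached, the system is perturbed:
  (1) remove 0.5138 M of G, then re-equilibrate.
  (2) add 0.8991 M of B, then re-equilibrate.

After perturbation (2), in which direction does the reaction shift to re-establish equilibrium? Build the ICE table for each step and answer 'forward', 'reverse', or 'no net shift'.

Q₀ = 4.2147e-05 vs Keq = 4071 ⇒ Q<K, forward
Step 1:
                    G           L           B           X
  init          3.518      0.0262      0.5299      0.3363
  Δ            -1.306       1.306       3.917       3.917
  eq            2.212       1.332       4.447       4.253
  solve Keq expr → x = 1.306; check Q = 4071
Then remove 0.5138 M of G.
Step 2:
                    G           L           B           X
  init          1.699       1.332       4.447       4.253
  Δ           0.04757    -0.04757     -0.1427     -0.1427
  eq            1.746       1.284       4.304        4.11
  solve Keq expr → x = -0.04757; check Q = 4071
Then add 0.8991 M of B.
Step 3:
                    G           L           B           X
  init          1.746       1.284       5.203        4.11
  Δ            0.1048     -0.1048     -0.3144     -0.3144
  eq            1.851       1.179       4.889       3.796
  solve Keq expr → x = -0.1048; check Q = 4071

Direction: reverse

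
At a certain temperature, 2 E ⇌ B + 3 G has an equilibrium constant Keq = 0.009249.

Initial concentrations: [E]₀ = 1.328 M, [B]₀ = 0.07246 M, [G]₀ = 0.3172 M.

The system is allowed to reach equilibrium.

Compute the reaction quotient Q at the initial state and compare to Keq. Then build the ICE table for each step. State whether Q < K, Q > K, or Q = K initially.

Q₀ = 0.001311 vs Keq = 0.009249 ⇒ Q<K, forward
Step 1:
                    E           B           G
  init          1.328     0.07246      0.3172
  Δ           -0.1073     0.05364      0.1609
  eq            1.221      0.1261      0.4781
  solve Keq expr → x = 0.05364; check Q = 0.009249

Q₀ = 0.001311; Q < K (proceeds forward)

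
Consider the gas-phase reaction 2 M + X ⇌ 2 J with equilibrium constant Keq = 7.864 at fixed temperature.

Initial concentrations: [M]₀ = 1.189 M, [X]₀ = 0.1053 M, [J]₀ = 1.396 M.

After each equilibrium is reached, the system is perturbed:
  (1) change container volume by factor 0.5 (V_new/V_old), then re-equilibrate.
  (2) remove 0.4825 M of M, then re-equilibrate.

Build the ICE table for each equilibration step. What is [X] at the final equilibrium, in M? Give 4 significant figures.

Q₀ = 13.09 vs Keq = 7.864 ⇒ Q>K, reverse
Step 1:
                  M         X         J
  I           1.189    0.1053     1.396
  C         0.07081    0.0354  -0.07081
  E            1.26    0.1407     1.325
  solve Keq expr → x = -0.0354; check Q = 7.864
Then change container volume by factor 0.5 (V_new/V_old).
Step 2:
                  M         X         J
  I            2.52    0.2814      2.65
  C         -0.1867  -0.09335    0.1867
  E           2.333    0.1881     2.837
  solve Keq expr → x = 0.09335; check Q = 7.864
Then remove 0.4825 M of M.
Step 3:
                  M         X         J
  I            1.85    0.1881     2.837
  C          0.1132   0.05662   -0.1132
  E           1.964    0.2447     2.724
  solve Keq expr → x = -0.05662; check Q = 7.864

[X]_eq = 0.2447 M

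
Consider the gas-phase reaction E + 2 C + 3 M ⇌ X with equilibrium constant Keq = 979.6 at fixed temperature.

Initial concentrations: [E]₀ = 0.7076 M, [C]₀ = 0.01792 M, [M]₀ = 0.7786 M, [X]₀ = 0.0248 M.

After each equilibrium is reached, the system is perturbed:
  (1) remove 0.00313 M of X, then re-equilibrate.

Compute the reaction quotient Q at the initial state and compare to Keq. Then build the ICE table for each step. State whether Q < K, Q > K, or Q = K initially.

Q₀ = 231.2; Q < K (proceeds forward)

Q₀ = 231.2 vs Keq = 979.6 ⇒ Q<K, forward
Step 1:
                   E          C          M          X
  init        0.7076    0.01792     0.7786     0.0248
  Δ         -0.00413  -0.008259   -0.01239    0.00413
  eq          0.7035   0.009661     0.7662    0.02893
  solve Keq expr → x = 0.00413; check Q = 979.6
Then remove 0.00313 M of X.
Step 2:
                   E          C          M          X
  init        0.7035   0.009661     0.7662     0.0258
  Δ       -2.4032e-04 -4.8065e-04 -7.2097e-04 2.4032e-04
  eq          0.7032    0.00918     0.7655    0.02604
  solve Keq expr → x = 2.4032e-04; check Q = 979.6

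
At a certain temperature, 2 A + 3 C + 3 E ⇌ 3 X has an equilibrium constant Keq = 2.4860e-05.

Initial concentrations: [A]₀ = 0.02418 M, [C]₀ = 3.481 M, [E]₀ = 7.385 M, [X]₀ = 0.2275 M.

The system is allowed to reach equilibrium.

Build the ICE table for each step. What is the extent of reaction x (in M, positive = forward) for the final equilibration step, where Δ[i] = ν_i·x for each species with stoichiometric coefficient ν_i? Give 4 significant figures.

x = -0.02782 M

Q₀ = 0.001185 vs Keq = 2.4860e-05 ⇒ Q>K, reverse
Step 1:
                  A         C         E         X
  Initial   0.02418     3.481     7.385    0.2275
  Change    0.05564   0.08346   0.08346  -0.08346
  Equil     0.07982     3.564     7.468     0.144
  solve Keq expr → x = -0.02782; check Q = 2.4860e-05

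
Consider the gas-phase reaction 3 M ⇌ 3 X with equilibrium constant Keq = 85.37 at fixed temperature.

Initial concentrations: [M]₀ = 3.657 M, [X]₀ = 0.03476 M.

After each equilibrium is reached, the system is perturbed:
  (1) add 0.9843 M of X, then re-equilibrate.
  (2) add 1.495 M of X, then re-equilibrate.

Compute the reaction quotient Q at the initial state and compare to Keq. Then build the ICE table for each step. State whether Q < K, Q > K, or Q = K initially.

Q₀ = 8.5875e-07 vs Keq = 85.37 ⇒ Q<K, forward
Step 1:
                    M           X
  I             3.657     0.03476
  C            -2.974       2.974
  E            0.6833       3.009
  solve Keq expr → x = 0.9912; check Q = 85.37
Then add 0.9843 M of X.
Step 2:
                    M           X
  I            0.6833       3.993
  C            0.1822     -0.1822
  E            0.8654       3.811
  solve Keq expr → x = -0.06072; check Q = 85.37
Then add 1.495 M of X.
Step 3:
                    M           X
  I            0.8654       5.306
  C            0.2767     -0.2767
  E             1.142       5.029
  solve Keq expr → x = -0.09223; check Q = 85.37

Q₀ = 8.5875e-07; Q < K (proceeds forward)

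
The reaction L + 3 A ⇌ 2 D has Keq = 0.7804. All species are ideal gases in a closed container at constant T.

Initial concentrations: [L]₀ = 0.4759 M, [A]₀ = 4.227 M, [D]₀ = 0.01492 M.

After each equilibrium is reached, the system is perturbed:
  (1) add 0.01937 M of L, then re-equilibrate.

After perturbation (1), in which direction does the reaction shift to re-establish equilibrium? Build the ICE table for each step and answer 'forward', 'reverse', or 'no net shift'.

Direction: forward

Q₀ = 6.1933e-06 vs Keq = 0.7804 ⇒ Q<K, forward
Step 1:
                  L         A         D
  I          0.4759     4.227   0.01492
  C         -0.4355    -1.307     0.871
  E         0.04038      2.92     0.886
  solve Keq expr → x = 0.4355; check Q = 0.7804
Then add 0.01937 M of L.
Step 2:
                  L         A         D
  I         0.05975      2.92     0.886
  C        -0.01465  -0.04395    0.0293
  E          0.0451     2.876    0.9153
  solve Keq expr → x = 0.01465; check Q = 0.7804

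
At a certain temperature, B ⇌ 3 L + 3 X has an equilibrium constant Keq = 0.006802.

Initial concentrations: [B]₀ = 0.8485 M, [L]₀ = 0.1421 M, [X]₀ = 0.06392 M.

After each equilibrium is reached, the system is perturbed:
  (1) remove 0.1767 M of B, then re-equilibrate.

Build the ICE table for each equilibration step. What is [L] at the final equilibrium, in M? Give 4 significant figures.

[L]_eq = 0.4377 M

Q₀ = 8.8316e-07 vs Keq = 0.006802 ⇒ Q<K, forward
Step 1:
                   B          L          X
  Initial     0.8485     0.1421    0.06392
  Change     -0.1044     0.3132     0.3132
  Equil       0.7441     0.4553     0.3771
  solve Keq expr → x = 0.1044; check Q = 0.006802
Then remove 0.1767 M of B.
Step 2:
                   B          L          X
  Initial     0.5674     0.4553     0.3771
  Change    0.005849   -0.01755   -0.01755
  Equil       0.5733     0.4377     0.3596
  solve Keq expr → x = -0.005849; check Q = 0.006802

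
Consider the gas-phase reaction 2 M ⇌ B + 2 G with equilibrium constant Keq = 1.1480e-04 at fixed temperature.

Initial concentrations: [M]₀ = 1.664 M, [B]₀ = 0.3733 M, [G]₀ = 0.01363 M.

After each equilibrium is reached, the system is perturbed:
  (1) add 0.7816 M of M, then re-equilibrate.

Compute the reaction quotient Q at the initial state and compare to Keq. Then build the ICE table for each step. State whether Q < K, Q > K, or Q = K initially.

Q₀ = 2.5046e-05; Q < K (proceeds forward)

Q₀ = 2.5046e-05 vs Keq = 1.1480e-04 ⇒ Q<K, forward
Step 1:
                   M          B          G
  init         1.664     0.3733    0.01363
  Δ           -0.015   0.007501      0.015
  eq           1.649     0.3808    0.02863
  solve Keq expr → x = 0.007501; check Q = 1.1480e-04
Then add 0.7816 M of M.
Step 2:
                   M          B          G
  init         2.431     0.3808    0.02863
  Δ         -0.01299   0.006496    0.01299
  eq           2.418     0.3873    0.04162
  solve Keq expr → x = 0.006496; check Q = 1.1480e-04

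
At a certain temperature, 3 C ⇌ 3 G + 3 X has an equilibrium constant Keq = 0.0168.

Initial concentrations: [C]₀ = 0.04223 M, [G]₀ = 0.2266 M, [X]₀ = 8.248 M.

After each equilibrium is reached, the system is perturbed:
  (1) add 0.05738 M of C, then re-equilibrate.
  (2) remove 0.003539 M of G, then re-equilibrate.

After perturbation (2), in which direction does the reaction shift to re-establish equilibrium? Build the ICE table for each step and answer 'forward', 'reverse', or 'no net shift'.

Direction: forward

Q₀ = 8.6689e+04 vs Keq = 0.0168 ⇒ Q>K, reverse
Step 1:
                   C          G          X
  I          0.04223     0.2266      8.248
  C           0.2183    -0.2183    -0.2183
  E           0.2605    0.00831       8.03
  solve Keq expr → x = -0.07276; check Q = 0.0168
Then add 0.05738 M of C.
Step 2:
                   C          G          X
  I           0.3179    0.00831       8.03
  C        -0.001771   0.001771   0.001771
  E           0.3161    0.01008      8.031
  solve Keq expr → x = 5.9049e-04; check Q = 0.0168
Then remove 0.003539 M of G.
Step 3:
                   C          G          X
  I           0.3161   0.006542      8.031
  C        -0.003426   0.003426   0.003426
  E           0.3127   0.009968      8.035
  solve Keq expr → x = 0.001142; check Q = 0.0168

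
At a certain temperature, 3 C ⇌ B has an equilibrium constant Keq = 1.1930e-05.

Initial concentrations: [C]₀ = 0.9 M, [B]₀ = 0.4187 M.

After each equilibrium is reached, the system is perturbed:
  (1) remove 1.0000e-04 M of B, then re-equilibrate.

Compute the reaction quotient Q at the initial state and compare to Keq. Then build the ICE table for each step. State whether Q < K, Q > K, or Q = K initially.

Q₀ = 0.5743 vs Keq = 1.1930e-05 ⇒ Q>K, reverse
Step 1:
                   C          B
  init           0.9     0.4187
  Δ            1.256    -0.4186
  eq           2.156 1.1952e-04
  solve Keq expr → x = -0.4186; check Q = 1.1930e-05
Then remove 1.0000e-04 M of B.
Step 2:
                   C          B
  init         2.156 1.9517e-05
  Δ       -2.9985e-04 9.9950e-05
  eq           2.155 1.1947e-04
  solve Keq expr → x = 9.9950e-05; check Q = 1.1930e-05

Q₀ = 0.5743; Q > K (proceeds reverse)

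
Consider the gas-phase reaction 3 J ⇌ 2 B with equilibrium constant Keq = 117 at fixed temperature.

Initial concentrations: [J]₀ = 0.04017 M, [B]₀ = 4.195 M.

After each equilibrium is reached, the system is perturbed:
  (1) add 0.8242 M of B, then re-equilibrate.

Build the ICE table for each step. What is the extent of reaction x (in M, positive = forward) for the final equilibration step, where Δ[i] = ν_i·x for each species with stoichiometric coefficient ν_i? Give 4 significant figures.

x = -0.02186 M

Q₀ = 2.7149e+05 vs Keq = 117 ⇒ Q>K, reverse
Step 1:
                   J          B
  init       0.04017      4.195
  Δ           0.4651    -0.3101
  eq          0.5053      3.885
  solve Keq expr → x = -0.155; check Q = 117
Then add 0.8242 M of B.
Step 2:
                   J          B
  init        0.5053      4.709
  Δ          0.06559   -0.04373
  eq          0.5709      4.665
  solve Keq expr → x = -0.02186; check Q = 117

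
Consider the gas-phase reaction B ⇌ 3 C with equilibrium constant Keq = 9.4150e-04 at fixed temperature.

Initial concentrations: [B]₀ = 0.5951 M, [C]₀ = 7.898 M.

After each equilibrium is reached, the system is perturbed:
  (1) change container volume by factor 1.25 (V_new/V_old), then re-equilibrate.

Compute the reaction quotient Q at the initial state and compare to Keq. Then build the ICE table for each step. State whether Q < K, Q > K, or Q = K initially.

Q₀ = 827.9; Q > K (proceeds reverse)

Q₀ = 827.9 vs Keq = 9.4150e-04 ⇒ Q>K, reverse
Step 1:
                    B           C
  init         0.5951       7.898
  Δ             2.585      -7.754
  eq             3.18      0.1441
  solve Keq expr → x = -2.585; check Q = 9.4150e-04
Then change container volume by factor 1.25 (V_new/V_old).
Step 2:
                    B           C
  init          2.544      0.1153
  Δ         -0.006129     0.01839
  eq            2.538      0.1337
  solve Keq expr → x = 0.006129; check Q = 9.4150e-04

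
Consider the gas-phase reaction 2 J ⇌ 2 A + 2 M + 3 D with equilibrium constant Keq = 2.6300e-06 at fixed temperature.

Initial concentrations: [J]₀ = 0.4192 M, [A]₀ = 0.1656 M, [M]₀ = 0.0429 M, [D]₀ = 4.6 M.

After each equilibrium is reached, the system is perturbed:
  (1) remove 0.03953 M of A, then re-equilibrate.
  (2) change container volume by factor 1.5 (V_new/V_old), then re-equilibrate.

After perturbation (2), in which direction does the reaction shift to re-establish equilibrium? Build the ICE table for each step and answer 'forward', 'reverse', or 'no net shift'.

Direction: forward

Q₀ = 0.02796 vs Keq = 2.6300e-06 ⇒ Q>K, reverse
Step 1:
                   J          A          M          D
  Initial     0.4192     0.1656     0.0429        4.6
  Change     0.04227   -0.04227   -0.04227   -0.06341
  Equil       0.4615     0.1233 6.2801e-04      4.537
  solve Keq expr → x = -0.02114; check Q = 2.6300e-06
Then remove 0.03953 M of A.
Step 2:
                   J          A          M          D
  Initial     0.4615     0.0838 6.2801e-04      4.537
  Change  -2.9232e-04 2.9232e-04 2.9232e-04 4.3848e-04
  Equil       0.4612    0.08409 9.2033e-04      4.537
  solve Keq expr → x = 1.4616e-04; check Q = 2.6300e-06
Then change container volume by factor 1.5 (V_new/V_old).
Step 3:
                   J          A          M          D
  Initial     0.3075    0.05606 6.1355e-04      3.025
  Change    -0.00104    0.00104    0.00104   0.001559
  Equil       0.3064     0.0571   0.001653      3.026
  solve Keq expr → x = 5.1977e-04; check Q = 2.6300e-06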